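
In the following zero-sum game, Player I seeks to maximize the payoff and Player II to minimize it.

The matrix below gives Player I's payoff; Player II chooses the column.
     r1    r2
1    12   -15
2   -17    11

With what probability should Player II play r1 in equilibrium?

Row minima are -15 and -17, so Player I's maximin is -15; column maxima are 12 and 11, so Player II's minimax is 11. These differ, so the equilibrium is in mixed strategies.
Let Player II play r1 with probability q. Player I is indifferent when 12q − 15(1−q) = −17q + 11(1−q), giving q = 26/55.

26/55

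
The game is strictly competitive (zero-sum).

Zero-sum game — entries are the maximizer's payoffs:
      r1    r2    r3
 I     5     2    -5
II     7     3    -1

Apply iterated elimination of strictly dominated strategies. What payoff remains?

Row I is strictly dominated by row II (7>5, 3>2, -1>-5); eliminate I.
Column r2 is strictly dominated by r3 for the minimizer (-1<3); eliminate r2.
Column r1 is strictly dominated by r3 for the minimizer (-1<7); eliminate r1.
Only (II, r3) remains, with payoff -1.

-1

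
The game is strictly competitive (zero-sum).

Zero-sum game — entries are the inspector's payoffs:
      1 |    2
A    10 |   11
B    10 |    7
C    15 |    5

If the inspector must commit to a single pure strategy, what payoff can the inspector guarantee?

The worst-case payoff for each row is A: 10, B: 7, C: 5.
The best of these is 10.

10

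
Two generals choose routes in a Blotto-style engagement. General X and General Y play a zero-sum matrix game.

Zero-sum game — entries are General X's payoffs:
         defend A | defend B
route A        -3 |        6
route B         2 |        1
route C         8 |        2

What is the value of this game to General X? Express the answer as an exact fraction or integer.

18/5

Row route B is strictly dominated by row route C, so General X never plays it.
The remaining 2×2 game on (route A, route C) × (defend A, defend B) has no saddle point. Let General X play route A with probability p; indifference gives −3p + 8(1−p) = 6p + 2(1−p), so p = 2/5.
Similarly General Y's optimal q on defend A is 4/15, and the value is -3·(4/15) + (6)·(11/15) = 18/5.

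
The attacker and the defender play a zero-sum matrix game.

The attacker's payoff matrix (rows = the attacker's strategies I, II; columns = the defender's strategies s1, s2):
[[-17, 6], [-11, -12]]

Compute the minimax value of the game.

Row minima are -17 and -12, so the attacker's maximin is -12; column maxima are -11 and 6, so the defender's minimax is -11. These differ, so the equilibrium is in mixed strategies.
Let the attacker play I with probability p. The defender is indifferent when −17p − 11(1−p) = 6p − 12(1−p), giving p = 1/24.
Let the defender play s1 with probability q. The attacker is indifferent when −17q + 6(1−q) = −11q − 12(1−q), giving q = 3/4.
The value is -17·(3/4) + (6)·(1/4) = -45/4.

-45/4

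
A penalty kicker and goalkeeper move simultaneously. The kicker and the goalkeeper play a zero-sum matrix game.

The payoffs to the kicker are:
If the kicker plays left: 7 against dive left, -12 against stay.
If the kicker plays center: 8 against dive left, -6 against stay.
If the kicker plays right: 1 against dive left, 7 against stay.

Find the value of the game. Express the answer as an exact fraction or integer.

31/10

Row left is strictly dominated by row center, so the kicker never plays it.
The remaining 2×2 game on (center, right) × (dive left, stay) has no saddle point. Let the kicker play center with probability p; indifference gives 8p + (1−p) = −6p + 7(1−p), so p = 3/10.
Similarly the goalkeeper's optimal q on dive left is 13/20, and the value is 8·(13/20) + (-6)·(7/20) = 31/10.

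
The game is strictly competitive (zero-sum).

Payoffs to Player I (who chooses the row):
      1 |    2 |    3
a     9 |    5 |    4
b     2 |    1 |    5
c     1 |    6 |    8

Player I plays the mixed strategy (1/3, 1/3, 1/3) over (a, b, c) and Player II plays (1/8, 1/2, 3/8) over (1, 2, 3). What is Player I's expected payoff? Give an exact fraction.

37/8

Against (1/8, 1/2, 3/8), each row's expected payoff is a: 41/8; b: 21/8; c: 49/8.
Taking the (1/3, 1/3, 1/3)-weighted average: (1/3)·(41/8) + (1/3)·(21/8) + (1/3)·(49/8) = 37/8.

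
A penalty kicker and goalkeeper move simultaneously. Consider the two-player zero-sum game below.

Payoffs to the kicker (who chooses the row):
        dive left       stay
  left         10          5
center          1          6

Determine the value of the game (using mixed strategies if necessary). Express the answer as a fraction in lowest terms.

11/2

Row minima are 5 and 1, so the kicker's maximin is 5; column maxima are 10 and 6, so the goalkeeper's minimax is 6. These differ, so the equilibrium is in mixed strategies.
Let the kicker play left with probability p. The goalkeeper is indifferent when 10p + (1−p) = 5p + 6(1−p), giving p = 1/2.
Let the goalkeeper play dive left with probability q. The kicker is indifferent when 10q + 5(1−q) = q + 6(1−q), giving q = 1/10.
The value is 10·(1/10) + (5)·(9/10) = 11/2.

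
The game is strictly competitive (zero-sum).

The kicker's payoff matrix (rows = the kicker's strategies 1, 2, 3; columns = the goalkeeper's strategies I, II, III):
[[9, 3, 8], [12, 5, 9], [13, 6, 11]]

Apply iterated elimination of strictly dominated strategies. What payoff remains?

6

Row 2 is strictly dominated by row 3 (13>12, 6>5, 11>9); eliminate 2.
Row 1 is strictly dominated by row 3 (13>9, 6>3, 11>8); eliminate 1.
Column III is strictly dominated by II for the goalkeeper (6<11); eliminate III.
Column I is strictly dominated by II for the goalkeeper (6<13); eliminate I.
Only (3, II) remains, with payoff 6.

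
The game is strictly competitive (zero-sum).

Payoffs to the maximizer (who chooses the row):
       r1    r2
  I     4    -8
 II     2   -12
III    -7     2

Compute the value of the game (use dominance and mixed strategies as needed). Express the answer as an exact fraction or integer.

Row II is strictly dominated by row I, so the maximizer never plays it.
The remaining 2×2 game on (I, III) × (r1, r2) has no saddle point. Let the maximizer play I with probability p; indifference gives 4p − 7(1−p) = −8p + 2(1−p), so p = 3/7.
Similarly the minimizer's optimal q on r1 is 10/21, and the value is 4·(10/21) + (-8)·(11/21) = -16/7.

-16/7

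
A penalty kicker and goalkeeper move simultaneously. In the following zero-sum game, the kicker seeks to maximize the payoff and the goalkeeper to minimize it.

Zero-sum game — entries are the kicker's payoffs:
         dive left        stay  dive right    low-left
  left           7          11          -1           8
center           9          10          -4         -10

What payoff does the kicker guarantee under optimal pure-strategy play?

Row minima: -1, -10 → the kicker's maximin is -1.
Column maxima: 9, 11, -1, 8 → the goalkeeper's minimax is -1.
They coincide at (left, dive right), so the value is -1.

-1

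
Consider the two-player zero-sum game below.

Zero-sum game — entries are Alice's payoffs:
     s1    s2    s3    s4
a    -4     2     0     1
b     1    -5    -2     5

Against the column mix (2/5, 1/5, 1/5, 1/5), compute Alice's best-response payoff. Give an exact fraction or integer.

0

a: (-4)·(2/5) + (2)·(1/5) + (0)·(1/5) + (1)·(1/5) = -1.
b: (1)·(2/5) + (-5)·(1/5) + (-2)·(1/5) + (5)·(1/5) = 0.
The best pure response is b with expected payoff 0.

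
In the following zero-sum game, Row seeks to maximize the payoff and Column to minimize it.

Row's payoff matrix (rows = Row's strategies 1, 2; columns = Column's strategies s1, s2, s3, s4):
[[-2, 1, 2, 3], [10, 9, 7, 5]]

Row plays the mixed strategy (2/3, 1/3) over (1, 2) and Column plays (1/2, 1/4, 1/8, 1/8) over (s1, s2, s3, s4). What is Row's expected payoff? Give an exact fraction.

17/6

Against (1/2, 1/4, 1/8, 1/8), each row's expected payoff is 1: -1/8; 2: 35/4.
Taking the (2/3, 1/3)-weighted average: (2/3)·(-1/8) + (1/3)·(35/4) = 17/6.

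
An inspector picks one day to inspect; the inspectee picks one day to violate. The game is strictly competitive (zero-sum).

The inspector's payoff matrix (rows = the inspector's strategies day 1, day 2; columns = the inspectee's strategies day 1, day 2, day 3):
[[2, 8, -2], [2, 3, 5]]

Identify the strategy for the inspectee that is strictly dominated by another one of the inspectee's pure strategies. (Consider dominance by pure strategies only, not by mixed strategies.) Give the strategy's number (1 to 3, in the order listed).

The inspectee prefers columns that give the inspector less. Compare day 2 with day 1: 2 < 8, 2 < 3.
So day 1 strictly dominates day 2 for the inspectee; day 2 is strictly dominated.

2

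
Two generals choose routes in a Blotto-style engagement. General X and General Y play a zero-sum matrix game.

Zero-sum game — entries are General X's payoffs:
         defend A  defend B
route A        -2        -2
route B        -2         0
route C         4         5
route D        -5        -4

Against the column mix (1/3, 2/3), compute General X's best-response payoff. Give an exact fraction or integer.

14/3

route A: (-2)·(1/3) + (-2)·(2/3) = -2.
route B: (-2)·(1/3) + (0)·(2/3) = -2/3.
route C: (4)·(1/3) + (5)·(2/3) = 14/3.
route D: (-5)·(1/3) + (-4)·(2/3) = -13/3.
The best pure response is route C with expected payoff 14/3.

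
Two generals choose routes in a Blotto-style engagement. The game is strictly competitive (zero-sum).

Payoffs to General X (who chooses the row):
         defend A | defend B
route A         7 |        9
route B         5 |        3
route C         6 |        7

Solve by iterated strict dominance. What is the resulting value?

7

Row route B is strictly dominated by row route A (7>5, 9>3); eliminate route B.
Row route C is strictly dominated by row route A (7>6, 9>7); eliminate route C.
Column defend B is strictly dominated by defend A for General Y (7<9); eliminate defend B.
Only (route A, defend A) remains, with payoff 7.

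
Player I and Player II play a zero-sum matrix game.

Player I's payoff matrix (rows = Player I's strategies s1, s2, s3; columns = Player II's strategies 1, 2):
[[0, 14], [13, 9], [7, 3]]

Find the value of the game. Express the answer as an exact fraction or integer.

Row s3 is strictly dominated by row s2, so Player I never plays it.
The remaining 2×2 game on (s1, s2) × (1, 2) has no saddle point. Let Player I play s1 with probability p; indifference gives 13(1−p) = 14p + 9(1−p), so p = 2/9.
Similarly Player II's optimal q on 1 is 5/18, and the value is 0·(5/18) + (14)·(13/18) = 91/9.

91/9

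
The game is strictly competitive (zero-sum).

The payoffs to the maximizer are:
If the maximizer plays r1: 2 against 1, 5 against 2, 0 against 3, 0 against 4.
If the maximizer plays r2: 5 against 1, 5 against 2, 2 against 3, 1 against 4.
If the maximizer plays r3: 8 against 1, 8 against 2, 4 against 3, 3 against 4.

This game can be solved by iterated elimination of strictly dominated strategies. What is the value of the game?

Row r2 is strictly dominated by row r3 (8>5, 8>5, 4>2, 3>1); eliminate r2.
Column 2 is strictly dominated by 3 for the minimizer (0<5, 4<8); eliminate 2.
Column 1 is strictly dominated by 3 for the minimizer (0<2, 4<8); eliminate 1.
Row r1 is strictly dominated by row r3 (4>0, 3>0); eliminate r1.
Column 3 is strictly dominated by 4 for the minimizer (3<4); eliminate 3.
Only (r3, 4) remains, with payoff 3.

3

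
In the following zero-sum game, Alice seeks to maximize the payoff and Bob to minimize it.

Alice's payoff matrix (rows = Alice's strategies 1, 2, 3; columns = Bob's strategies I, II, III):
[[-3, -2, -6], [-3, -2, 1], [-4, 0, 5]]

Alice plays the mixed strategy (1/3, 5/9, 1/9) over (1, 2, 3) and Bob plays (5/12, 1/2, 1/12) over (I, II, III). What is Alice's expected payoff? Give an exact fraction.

-61/27

Against (5/12, 1/2, 1/12), each row's expected payoff is 1: -11/4; 2: -13/6; 3: -5/4.
Taking the (1/3, 5/9, 1/9)-weighted average: (1/3)·(-11/4) + (5/9)·(-13/6) + (1/9)·(-5/4) = -61/27.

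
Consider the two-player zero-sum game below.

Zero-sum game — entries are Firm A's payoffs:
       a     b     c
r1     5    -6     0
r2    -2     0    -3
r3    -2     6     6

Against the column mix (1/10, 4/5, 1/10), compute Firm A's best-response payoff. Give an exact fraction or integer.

r1: (5)·(1/10) + (-6)·(4/5) + (0)·(1/10) = -43/10.
r2: (-2)·(1/10) + (0)·(4/5) + (-3)·(1/10) = -1/2.
r3: (-2)·(1/10) + (6)·(4/5) + (6)·(1/10) = 26/5.
The best pure response is r3 with expected payoff 26/5.

26/5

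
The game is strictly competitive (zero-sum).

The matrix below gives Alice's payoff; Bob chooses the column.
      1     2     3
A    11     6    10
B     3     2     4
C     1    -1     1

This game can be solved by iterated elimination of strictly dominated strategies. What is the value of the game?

6

Column 1 is strictly dominated by 2 for Bob (6<11, 2<3, -1<1); eliminate 1.
Column 3 is strictly dominated by 2 for Bob (6<10, 2<4, -1<1); eliminate 3.
Row C is strictly dominated by row A (6>-1); eliminate C.
Row B is strictly dominated by row A (6>2); eliminate B.
Only (A, 2) remains, with payoff 6.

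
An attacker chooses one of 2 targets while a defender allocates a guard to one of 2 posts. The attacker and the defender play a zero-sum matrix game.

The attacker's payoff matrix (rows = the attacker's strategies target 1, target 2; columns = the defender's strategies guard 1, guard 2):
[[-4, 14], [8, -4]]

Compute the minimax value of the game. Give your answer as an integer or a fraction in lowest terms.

Row minima are -4 and -4, so the attacker's maximin is -4; column maxima are 8 and 14, so the defender's minimax is 8. These differ, so the equilibrium is in mixed strategies.
Let the attacker play target 1 with probability p. The defender is indifferent when −4p + 8(1−p) = 14p − 4(1−p), giving p = 2/5.
Let the defender play guard 1 with probability q. The attacker is indifferent when −4q + 14(1−q) = 8q − 4(1−q), giving q = 3/5.
The value is -4·(3/5) + (14)·(2/5) = 16/5.

16/5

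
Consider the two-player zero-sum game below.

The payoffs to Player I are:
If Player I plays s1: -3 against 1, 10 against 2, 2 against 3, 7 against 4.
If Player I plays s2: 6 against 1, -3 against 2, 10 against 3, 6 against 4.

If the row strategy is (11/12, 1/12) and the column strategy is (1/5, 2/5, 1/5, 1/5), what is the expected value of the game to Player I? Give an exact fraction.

151/30

Against (1/5, 2/5, 1/5, 1/5), each row's expected payoff is s1: 26/5; s2: 16/5.
Taking the (11/12, 1/12)-weighted average: (11/12)·(26/5) + (1/12)·(16/5) = 151/30.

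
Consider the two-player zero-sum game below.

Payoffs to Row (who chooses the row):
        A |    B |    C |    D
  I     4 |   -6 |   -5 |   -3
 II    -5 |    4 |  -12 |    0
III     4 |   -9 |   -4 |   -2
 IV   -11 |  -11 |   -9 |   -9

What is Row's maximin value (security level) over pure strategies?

-6

The worst-case payoff for each row is I: -6, II: -12, III: -9, IV: -11.
The best of these is -6.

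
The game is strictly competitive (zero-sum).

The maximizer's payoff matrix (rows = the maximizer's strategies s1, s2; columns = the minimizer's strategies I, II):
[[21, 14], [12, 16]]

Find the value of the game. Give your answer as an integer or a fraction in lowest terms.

Row minima are 14 and 12, so the maximizer's maximin is 14; column maxima are 21 and 16, so the minimizer's minimax is 16. These differ, so the equilibrium is in mixed strategies.
Let the maximizer play s1 with probability p. The minimizer is indifferent when 21p + 12(1−p) = 14p + 16(1−p), giving p = 4/11.
Let the minimizer play I with probability q. The maximizer is indifferent when 21q + 14(1−q) = 12q + 16(1−q), giving q = 2/11.
The value is 21·(2/11) + (14)·(9/11) = 168/11.

168/11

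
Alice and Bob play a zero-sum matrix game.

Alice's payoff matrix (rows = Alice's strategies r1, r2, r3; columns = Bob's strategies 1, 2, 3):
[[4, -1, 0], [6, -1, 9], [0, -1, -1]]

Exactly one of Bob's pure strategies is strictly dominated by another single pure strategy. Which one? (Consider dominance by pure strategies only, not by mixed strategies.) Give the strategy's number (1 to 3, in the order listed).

Bob prefers columns that give Alice less. Compare 1 with 2: -1 < 4, -1 < 6, -1 < 0.
So 2 strictly dominates 1 for Bob; 1 is strictly dominated.

1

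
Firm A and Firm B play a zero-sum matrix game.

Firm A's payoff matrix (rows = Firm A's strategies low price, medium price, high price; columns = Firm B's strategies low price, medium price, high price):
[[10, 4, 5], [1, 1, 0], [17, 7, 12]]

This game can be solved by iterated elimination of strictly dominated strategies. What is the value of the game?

Row low price is strictly dominated by row high price (17>10, 7>4, 12>5); eliminate low price.
Column low price is strictly dominated by high price for Firm B (0<1, 12<17); eliminate low price.
Row medium price is strictly dominated by row high price (7>1, 12>0); eliminate medium price.
Column high price is strictly dominated by medium price for Firm B (7<12); eliminate high price.
Only (high price, medium price) remains, with payoff 7.

7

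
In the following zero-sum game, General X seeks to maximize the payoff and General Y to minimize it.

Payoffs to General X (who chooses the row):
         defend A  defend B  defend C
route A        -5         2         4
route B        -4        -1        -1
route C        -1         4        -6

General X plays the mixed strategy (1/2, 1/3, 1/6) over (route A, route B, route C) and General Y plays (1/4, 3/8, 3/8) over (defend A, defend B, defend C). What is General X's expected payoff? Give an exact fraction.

Against (1/4, 3/8, 3/8), each row's expected payoff is route A: 1; route B: -7/4; route C: -1.
Taking the (1/2, 1/3, 1/6)-weighted average: (1/2)·(1) + (1/3)·(-7/4) + (1/6)·(-1) = -1/4.

-1/4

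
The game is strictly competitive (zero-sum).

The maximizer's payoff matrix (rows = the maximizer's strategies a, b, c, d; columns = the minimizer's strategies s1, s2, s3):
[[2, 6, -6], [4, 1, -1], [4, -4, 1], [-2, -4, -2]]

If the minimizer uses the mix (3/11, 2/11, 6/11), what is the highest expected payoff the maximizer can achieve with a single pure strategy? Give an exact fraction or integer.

a: (2)·(3/11) + (6)·(2/11) + (-6)·(6/11) = -18/11.
b: (4)·(3/11) + (1)·(2/11) + (-1)·(6/11) = 8/11.
c: (4)·(3/11) + (-4)·(2/11) + (1)·(6/11) = 10/11.
d: (-2)·(3/11) + (-4)·(2/11) + (-2)·(6/11) = -26/11.
The best pure response is c with expected payoff 10/11.

10/11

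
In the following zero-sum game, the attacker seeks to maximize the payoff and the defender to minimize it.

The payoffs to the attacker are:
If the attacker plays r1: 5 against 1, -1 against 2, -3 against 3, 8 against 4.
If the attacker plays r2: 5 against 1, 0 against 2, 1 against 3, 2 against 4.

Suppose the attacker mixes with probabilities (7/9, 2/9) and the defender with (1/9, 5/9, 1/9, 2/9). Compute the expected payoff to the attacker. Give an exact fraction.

37/27

Against (1/9, 5/9, 1/9, 2/9), each row's expected payoff is r1: 13/9; r2: 10/9.
Taking the (7/9, 2/9)-weighted average: (7/9)·(13/9) + (2/9)·(10/9) = 37/27.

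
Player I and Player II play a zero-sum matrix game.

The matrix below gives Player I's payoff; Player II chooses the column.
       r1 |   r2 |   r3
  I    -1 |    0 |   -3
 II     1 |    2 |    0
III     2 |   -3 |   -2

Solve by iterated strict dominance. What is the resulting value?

Row I is strictly dominated by row II (1>-1, 2>0, 0>-3); eliminate I.
Column r1 is strictly dominated by r3 for Player II (0<1, -2<2); eliminate r1.
Row III is strictly dominated by row II (2>-3, 0>-2); eliminate III.
Column r2 is strictly dominated by r3 for Player II (0<2); eliminate r2.
Only (II, r3) remains, with payoff 0.

0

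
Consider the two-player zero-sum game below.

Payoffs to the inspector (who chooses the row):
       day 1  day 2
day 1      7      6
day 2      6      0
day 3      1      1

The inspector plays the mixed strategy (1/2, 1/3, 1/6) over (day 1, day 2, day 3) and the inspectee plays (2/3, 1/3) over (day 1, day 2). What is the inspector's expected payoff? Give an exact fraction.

29/6

Against (2/3, 1/3), each row's expected payoff is day 1: 20/3; day 2: 4; day 3: 1.
Taking the (1/2, 1/3, 1/6)-weighted average: (1/2)·(20/3) + (1/3)·(4) + (1/6)·(1) = 29/6.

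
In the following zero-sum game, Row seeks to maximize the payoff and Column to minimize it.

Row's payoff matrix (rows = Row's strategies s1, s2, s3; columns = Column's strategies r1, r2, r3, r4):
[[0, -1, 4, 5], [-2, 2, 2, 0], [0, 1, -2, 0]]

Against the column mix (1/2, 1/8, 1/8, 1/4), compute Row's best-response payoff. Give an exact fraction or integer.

13/8

s1: (0)·(1/2) + (-1)·(1/8) + (4)·(1/8) + (5)·(1/4) = 13/8.
s2: (-2)·(1/2) + (2)·(1/8) + (2)·(1/8) + (0)·(1/4) = -1/2.
s3: (0)·(1/2) + (1)·(1/8) + (-2)·(1/8) + (0)·(1/4) = -1/8.
The best pure response is s1 with expected payoff 13/8.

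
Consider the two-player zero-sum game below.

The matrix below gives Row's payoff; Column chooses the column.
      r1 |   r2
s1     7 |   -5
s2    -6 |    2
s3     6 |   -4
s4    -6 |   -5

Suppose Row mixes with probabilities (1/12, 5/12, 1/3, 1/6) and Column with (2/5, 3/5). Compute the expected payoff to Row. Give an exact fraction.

Against (2/5, 3/5), each row's expected payoff is s1: -1/5; s2: -6/5; s3: 0; s4: -27/5.
Taking the (1/12, 5/12, 1/3, 1/6)-weighted average: (1/12)·(-1/5) + (5/12)·(-6/5) + (1/3)·(0) + (1/6)·(-27/5) = -17/12.

-17/12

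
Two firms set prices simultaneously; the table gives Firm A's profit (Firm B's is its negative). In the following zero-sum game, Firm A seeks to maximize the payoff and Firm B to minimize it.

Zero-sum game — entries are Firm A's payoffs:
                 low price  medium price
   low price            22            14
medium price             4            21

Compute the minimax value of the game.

Row minima are 14 and 4, so Firm A's maximin is 14; column maxima are 22 and 21, so Firm B's minimax is 21. These differ, so the equilibrium is in mixed strategies.
Let Firm A play low price with probability p. Firm B is indifferent when 22p + 4(1−p) = 14p + 21(1−p), giving p = 17/25.
Let Firm B play low price with probability q. Firm A is indifferent when 22q + 14(1−q) = 4q + 21(1−q), giving q = 7/25.
The value is 22·(7/25) + (14)·(18/25) = 406/25.

406/25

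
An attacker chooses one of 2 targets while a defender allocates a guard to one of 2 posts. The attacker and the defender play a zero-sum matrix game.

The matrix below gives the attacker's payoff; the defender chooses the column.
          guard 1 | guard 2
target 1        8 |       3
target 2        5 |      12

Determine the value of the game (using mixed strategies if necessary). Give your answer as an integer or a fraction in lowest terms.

Row minima are 3 and 5, so the attacker's maximin is 5; column maxima are 8 and 12, so the defender's minimax is 8. These differ, so the equilibrium is in mixed strategies.
Let the attacker play target 1 with probability p. The defender is indifferent when 8p + 5(1−p) = 3p + 12(1−p), giving p = 7/12.
Let the defender play guard 1 with probability q. The attacker is indifferent when 8q + 3(1−q) = 5q + 12(1−q), giving q = 3/4.
The value is 8·(3/4) + (3)·(1/4) = 27/4.

27/4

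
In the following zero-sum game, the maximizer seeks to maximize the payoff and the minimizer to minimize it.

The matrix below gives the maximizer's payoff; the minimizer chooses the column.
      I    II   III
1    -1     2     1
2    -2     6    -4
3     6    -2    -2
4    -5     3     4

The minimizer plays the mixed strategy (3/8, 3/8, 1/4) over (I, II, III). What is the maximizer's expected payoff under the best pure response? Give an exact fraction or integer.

1: (-1)·(3/8) + (2)·(3/8) + (1)·(1/4) = 5/8.
2: (-2)·(3/8) + (6)·(3/8) + (-4)·(1/4) = 1/2.
3: (6)·(3/8) + (-2)·(3/8) + (-2)·(1/4) = 1.
4: (-5)·(3/8) + (3)·(3/8) + (4)·(1/4) = 1/4.
The best pure response is 3 with expected payoff 1.

1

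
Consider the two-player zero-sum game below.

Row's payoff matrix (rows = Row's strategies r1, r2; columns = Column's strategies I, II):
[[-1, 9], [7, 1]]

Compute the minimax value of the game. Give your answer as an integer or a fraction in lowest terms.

4

Row minima are -1 and 1, so Row's maximin is 1; column maxima are 7 and 9, so Column's minimax is 7. These differ, so the equilibrium is in mixed strategies.
Let Row play r1 with probability p. Column is indifferent when −p + 7(1−p) = 9p + (1−p), giving p = 3/8.
Let Column play I with probability q. Row is indifferent when −q + 9(1−q) = 7q + (1−q), giving q = 1/2.
The value is -1·(1/2) + (9)·(1/2) = 4.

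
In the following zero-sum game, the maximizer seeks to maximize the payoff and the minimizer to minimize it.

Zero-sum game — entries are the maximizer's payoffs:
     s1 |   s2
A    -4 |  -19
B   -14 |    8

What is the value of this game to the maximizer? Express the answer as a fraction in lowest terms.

-298/37

Row minima are -19 and -14, so the maximizer's maximin is -14; column maxima are -4 and 8, so the minimizer's minimax is -4. These differ, so the equilibrium is in mixed strategies.
Let the maximizer play A with probability p. The minimizer is indifferent when −4p − 14(1−p) = −19p + 8(1−p), giving p = 22/37.
Let the minimizer play s1 with probability q. The maximizer is indifferent when −4q − 19(1−q) = −14q + 8(1−q), giving q = 27/37.
The value is -4·(27/37) + (-19)·(10/37) = -298/37.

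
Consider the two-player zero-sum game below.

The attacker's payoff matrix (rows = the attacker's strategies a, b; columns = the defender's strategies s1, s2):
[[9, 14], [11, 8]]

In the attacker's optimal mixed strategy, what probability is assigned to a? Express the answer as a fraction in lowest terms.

Row minima are 9 and 8, so the attacker's maximin is 9; column maxima are 11 and 14, so the defender's minimax is 11. These differ, so the equilibrium is in mixed strategies.
Let the attacker play a with probability p. The defender is indifferent when 9p + 11(1−p) = 14p + 8(1−p), giving p = 3/8.

3/8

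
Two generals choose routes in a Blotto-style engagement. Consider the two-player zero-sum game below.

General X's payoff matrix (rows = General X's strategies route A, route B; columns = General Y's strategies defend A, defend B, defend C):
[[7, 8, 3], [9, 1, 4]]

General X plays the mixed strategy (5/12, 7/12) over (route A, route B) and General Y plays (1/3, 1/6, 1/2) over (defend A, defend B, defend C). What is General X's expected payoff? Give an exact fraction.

31/6

Against (1/3, 1/6, 1/2), each row's expected payoff is route A: 31/6; route B: 31/6.
Taking the (5/12, 7/12)-weighted average: (5/12)·(31/6) + (7/12)·(31/6) = 31/6.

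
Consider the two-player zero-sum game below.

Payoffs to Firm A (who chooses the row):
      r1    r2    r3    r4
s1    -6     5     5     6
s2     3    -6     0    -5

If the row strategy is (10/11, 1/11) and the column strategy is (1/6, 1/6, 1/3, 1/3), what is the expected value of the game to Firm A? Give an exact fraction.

Against (1/6, 1/6, 1/3, 1/3), each row's expected payoff is s1: 7/2; s2: -13/6.
Taking the (10/11, 1/11)-weighted average: (10/11)·(7/2) + (1/11)·(-13/6) = 197/66.

197/66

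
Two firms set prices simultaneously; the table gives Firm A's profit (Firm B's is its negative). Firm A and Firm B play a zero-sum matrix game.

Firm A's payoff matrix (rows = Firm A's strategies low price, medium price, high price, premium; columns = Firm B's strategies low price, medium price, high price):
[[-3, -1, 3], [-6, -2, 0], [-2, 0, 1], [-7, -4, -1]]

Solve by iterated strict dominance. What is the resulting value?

-2

Row medium price is strictly dominated by row low price (-3>-6, -1>-2, 3>0); eliminate medium price.
Column high price is strictly dominated by low price for Firm B (-3<3, -2<1, -7<-1); eliminate high price.
Row low price is strictly dominated by row high price (-2>-3, 0>-1); eliminate low price.
Row premium is strictly dominated by row high price (-2>-7, 0>-4); eliminate premium.
Column medium price is strictly dominated by low price for Firm B (-2<0); eliminate medium price.
Only (high price, low price) remains, with payoff -2.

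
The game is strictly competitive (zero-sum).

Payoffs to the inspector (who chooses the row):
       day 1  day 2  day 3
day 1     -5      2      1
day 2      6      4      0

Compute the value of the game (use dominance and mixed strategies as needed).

Column day 2 is strictly dominated by day 3 for the inspectee (it gives the inspector more in every row).
The remaining 2×2 game on (day 1, day 2) × (day 1, day 3) has no saddle point. Let the inspector play day 1 with probability p; indifference gives −5p + 6(1−p) = p, so p = 1/2.
Similarly the inspectee's optimal q on day 1 is 1/12, and the value is -5·(1/12) + (1)·(11/12) = 1/2.

1/2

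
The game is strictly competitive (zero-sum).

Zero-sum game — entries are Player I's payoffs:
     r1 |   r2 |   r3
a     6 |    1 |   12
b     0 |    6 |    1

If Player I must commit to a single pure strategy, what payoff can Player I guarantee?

1

The worst-case payoff for each row is a: 1, b: 0.
The best of these is 1.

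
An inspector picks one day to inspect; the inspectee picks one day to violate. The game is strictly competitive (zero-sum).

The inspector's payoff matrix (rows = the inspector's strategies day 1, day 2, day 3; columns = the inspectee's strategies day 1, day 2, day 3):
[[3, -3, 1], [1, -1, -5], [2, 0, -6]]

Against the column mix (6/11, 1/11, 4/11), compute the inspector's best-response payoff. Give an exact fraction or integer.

day 1: (3)·(6/11) + (-3)·(1/11) + (1)·(4/11) = 19/11.
day 2: (1)·(6/11) + (-1)·(1/11) + (-5)·(4/11) = -15/11.
day 3: (2)·(6/11) + (0)·(1/11) + (-6)·(4/11) = -12/11.
The best pure response is day 1 with expected payoff 19/11.

19/11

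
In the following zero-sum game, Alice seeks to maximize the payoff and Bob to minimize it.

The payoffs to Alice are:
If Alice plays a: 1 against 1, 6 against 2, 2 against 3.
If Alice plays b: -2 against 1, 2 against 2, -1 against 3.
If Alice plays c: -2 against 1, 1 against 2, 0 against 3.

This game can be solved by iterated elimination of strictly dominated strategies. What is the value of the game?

1

Column 3 is strictly dominated by 1 for Bob (1<2, -2<-1, -2<0); eliminate 3.
Row b is strictly dominated by row a (1>-2, 6>2); eliminate b.
Column 2 is strictly dominated by 1 for Bob (1<6, -2<1); eliminate 2.
Row c is strictly dominated by row a (1>-2); eliminate c.
Only (a, 1) remains, with payoff 1.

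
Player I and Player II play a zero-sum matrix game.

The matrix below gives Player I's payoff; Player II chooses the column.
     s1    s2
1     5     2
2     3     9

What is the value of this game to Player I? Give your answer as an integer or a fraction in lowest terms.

Row minima are 2 and 3, so Player I's maximin is 3; column maxima are 5 and 9, so Player II's minimax is 5. These differ, so the equilibrium is in mixed strategies.
Let Player I play 1 with probability p. Player II is indifferent when 5p + 3(1−p) = 2p + 9(1−p), giving p = 2/3.
Let Player II play s1 with probability q. Player I is indifferent when 5q + 2(1−q) = 3q + 9(1−q), giving q = 7/9.
The value is 5·(7/9) + (2)·(2/9) = 13/3.

13/3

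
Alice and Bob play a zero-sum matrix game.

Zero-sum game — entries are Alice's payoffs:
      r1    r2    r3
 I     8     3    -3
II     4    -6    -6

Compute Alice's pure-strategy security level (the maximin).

-3

The worst-case payoff for each row is I: -3, II: -6.
The best of these is -3.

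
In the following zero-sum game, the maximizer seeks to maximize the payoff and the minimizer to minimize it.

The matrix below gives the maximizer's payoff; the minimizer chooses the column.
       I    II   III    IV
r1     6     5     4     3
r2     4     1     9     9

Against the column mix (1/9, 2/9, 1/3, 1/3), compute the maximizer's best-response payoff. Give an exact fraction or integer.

r1: (6)·(1/9) + (5)·(2/9) + (4)·(1/3) + (3)·(1/3) = 37/9.
r2: (4)·(1/9) + (1)·(2/9) + (9)·(1/3) + (9)·(1/3) = 20/3.
The best pure response is r2 with expected payoff 20/3.

20/3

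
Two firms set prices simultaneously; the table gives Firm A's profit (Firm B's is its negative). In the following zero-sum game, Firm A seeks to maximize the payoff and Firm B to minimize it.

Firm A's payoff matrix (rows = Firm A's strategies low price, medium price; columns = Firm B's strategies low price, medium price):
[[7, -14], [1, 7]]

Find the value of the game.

Row minima are -14 and 1, so Firm A's maximin is 1; column maxima are 7 and 7, so Firm B's minimax is 7. These differ, so the equilibrium is in mixed strategies.
Let Firm A play low price with probability p. Firm B is indifferent when 7p + (1−p) = −14p + 7(1−p), giving p = 2/9.
Let Firm B play low price with probability q. Firm A is indifferent when 7q − 14(1−q) = q + 7(1−q), giving q = 7/9.
The value is 7·(7/9) + (-14)·(2/9) = 7/3.

7/3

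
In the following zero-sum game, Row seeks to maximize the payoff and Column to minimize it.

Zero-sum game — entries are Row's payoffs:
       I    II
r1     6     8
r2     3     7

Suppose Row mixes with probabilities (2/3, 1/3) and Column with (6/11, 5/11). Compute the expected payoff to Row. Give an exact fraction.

Against (6/11, 5/11), each row's expected payoff is r1: 76/11; r2: 53/11.
Taking the (2/3, 1/3)-weighted average: (2/3)·(76/11) + (1/3)·(53/11) = 205/33.

205/33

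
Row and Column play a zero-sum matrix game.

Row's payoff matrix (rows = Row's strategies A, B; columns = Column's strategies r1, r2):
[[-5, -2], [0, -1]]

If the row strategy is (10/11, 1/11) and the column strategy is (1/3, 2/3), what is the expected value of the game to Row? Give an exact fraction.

-92/33

Against (1/3, 2/3), each row's expected payoff is A: -3; B: -2/3.
Taking the (10/11, 1/11)-weighted average: (10/11)·(-3) + (1/11)·(-2/3) = -92/33.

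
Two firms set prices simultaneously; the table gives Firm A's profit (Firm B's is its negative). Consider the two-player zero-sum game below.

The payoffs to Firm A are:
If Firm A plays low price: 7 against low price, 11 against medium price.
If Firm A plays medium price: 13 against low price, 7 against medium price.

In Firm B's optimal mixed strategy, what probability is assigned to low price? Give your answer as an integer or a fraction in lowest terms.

Row minima are 7 and 7, so Firm A's maximin is 7; column maxima are 13 and 11, so Firm B's minimax is 11. These differ, so the equilibrium is in mixed strategies.
Let Firm B play low price with probability q. Firm A is indifferent when 7q + 11(1−q) = 13q + 7(1−q), giving q = 2/5.

2/5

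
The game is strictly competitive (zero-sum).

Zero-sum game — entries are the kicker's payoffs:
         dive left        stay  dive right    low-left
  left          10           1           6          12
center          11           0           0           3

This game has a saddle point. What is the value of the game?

1

Row minima: 1, 0 → the kicker's maximin is 1.
Column maxima: 11, 1, 6, 12 → the goalkeeper's minimax is 1.
They coincide at (left, stay), so the value is 1.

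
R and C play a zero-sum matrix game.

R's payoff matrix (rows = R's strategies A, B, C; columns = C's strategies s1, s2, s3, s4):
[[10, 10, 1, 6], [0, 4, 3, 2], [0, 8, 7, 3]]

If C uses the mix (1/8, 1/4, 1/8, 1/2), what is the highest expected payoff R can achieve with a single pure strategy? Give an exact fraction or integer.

55/8

A: (10)·(1/8) + (10)·(1/4) + (1)·(1/8) + (6)·(1/2) = 55/8.
B: (0)·(1/8) + (4)·(1/4) + (3)·(1/8) + (2)·(1/2) = 19/8.
C: (0)·(1/8) + (8)·(1/4) + (7)·(1/8) + (3)·(1/2) = 35/8.
The best pure response is A with expected payoff 55/8.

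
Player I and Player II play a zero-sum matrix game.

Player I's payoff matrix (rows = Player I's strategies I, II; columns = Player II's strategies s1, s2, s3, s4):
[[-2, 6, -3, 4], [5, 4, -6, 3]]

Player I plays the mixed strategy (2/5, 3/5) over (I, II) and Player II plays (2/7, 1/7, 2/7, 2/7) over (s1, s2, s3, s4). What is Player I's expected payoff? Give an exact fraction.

32/35

Against (2/7, 1/7, 2/7, 2/7), each row's expected payoff is I: 4/7; II: 8/7.
Taking the (2/5, 3/5)-weighted average: (2/5)·(4/7) + (3/5)·(8/7) = 32/35.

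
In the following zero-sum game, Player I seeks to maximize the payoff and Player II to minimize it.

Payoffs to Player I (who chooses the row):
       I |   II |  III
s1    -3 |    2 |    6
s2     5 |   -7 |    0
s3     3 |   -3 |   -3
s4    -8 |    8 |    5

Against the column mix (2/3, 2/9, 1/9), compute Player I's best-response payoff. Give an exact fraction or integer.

s1: (-3)·(2/3) + (2)·(2/9) + (6)·(1/9) = -8/9.
s2: (5)·(2/3) + (-7)·(2/9) + (0)·(1/9) = 16/9.
s3: (3)·(2/3) + (-3)·(2/9) + (-3)·(1/9) = 1.
s4: (-8)·(2/3) + (8)·(2/9) + (5)·(1/9) = -3.
The best pure response is s2 with expected payoff 16/9.

16/9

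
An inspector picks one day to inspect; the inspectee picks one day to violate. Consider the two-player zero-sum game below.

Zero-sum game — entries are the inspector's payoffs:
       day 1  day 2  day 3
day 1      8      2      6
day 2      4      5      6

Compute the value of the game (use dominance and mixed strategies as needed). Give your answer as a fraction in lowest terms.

Column day 3 is strictly dominated by day 2 for the inspectee (it gives the inspector more in every row).
The remaining 2×2 game on (day 1, day 2) × (day 1, day 2) has no saddle point. Let the inspector play day 1 with probability p; indifference gives 8p + 4(1−p) = 2p + 5(1−p), so p = 1/7.
Similarly the inspectee's optimal q on day 1 is 3/7, and the value is 8·(3/7) + (2)·(4/7) = 32/7.

32/7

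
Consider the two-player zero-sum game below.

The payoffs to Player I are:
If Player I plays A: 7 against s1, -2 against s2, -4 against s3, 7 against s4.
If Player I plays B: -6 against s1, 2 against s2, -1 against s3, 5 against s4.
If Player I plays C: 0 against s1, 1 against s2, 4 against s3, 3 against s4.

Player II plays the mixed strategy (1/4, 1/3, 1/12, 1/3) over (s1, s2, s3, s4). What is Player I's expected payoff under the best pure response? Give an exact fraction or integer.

A: (7)·(1/4) + (-2)·(1/3) + (-4)·(1/12) + (7)·(1/3) = 37/12.
B: (-6)·(1/4) + (2)·(1/3) + (-1)·(1/12) + (5)·(1/3) = 3/4.
C: (0)·(1/4) + (1)·(1/3) + (4)·(1/12) + (3)·(1/3) = 5/3.
The best pure response is A with expected payoff 37/12.

37/12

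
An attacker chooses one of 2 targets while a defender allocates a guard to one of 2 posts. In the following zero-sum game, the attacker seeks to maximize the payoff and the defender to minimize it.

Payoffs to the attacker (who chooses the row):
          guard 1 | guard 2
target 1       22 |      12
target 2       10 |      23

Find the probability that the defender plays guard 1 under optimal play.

Row minima are 12 and 10, so the attacker's maximin is 12; column maxima are 22 and 23, so the defender's minimax is 22. These differ, so the equilibrium is in mixed strategies.
Let the defender play guard 1 with probability q. The attacker is indifferent when 22q + 12(1−q) = 10q + 23(1−q), giving q = 11/23.

11/23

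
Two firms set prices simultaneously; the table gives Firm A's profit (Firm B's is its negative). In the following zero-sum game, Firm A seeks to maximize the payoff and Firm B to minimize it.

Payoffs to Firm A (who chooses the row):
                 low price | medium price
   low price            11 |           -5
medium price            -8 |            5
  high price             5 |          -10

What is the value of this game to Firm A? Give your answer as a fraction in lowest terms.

Row high price is strictly dominated by row low price, so Firm A never plays it.
The remaining 2×2 game on (low price, medium price) × (low price, medium price) has no saddle point. Let Firm A play low price with probability p; indifference gives 11p − 8(1−p) = −5p + 5(1−p), so p = 13/29.
Similarly Firm B's optimal q on low price is 10/29, and the value is 11·(10/29) + (-5)·(19/29) = 15/29.

15/29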